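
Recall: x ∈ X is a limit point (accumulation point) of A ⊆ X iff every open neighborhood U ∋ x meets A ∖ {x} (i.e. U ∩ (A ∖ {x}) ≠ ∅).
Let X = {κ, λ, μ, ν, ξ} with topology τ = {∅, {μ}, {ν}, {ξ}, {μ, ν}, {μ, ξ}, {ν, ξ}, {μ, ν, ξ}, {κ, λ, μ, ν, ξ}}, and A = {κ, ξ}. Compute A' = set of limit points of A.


A' = {κ, λ}

For each x ∈ X, list the open sets U ∈ τ with x ∈ U, then check whether U ∩ (A ∖ {x}) ≠ ∅ for every such U.
  x = κ: opens ∋ x are {κ, λ, μ, ν, ξ}; each meets A ∖ {κ}, so x IS a limit point.
  x = λ: opens ∋ x are {κ, λ, μ, ν, ξ}; each meets A ∖ {λ}, so x IS a limit point.
  x = μ: open {μ} ∋ x has {μ} ∩ (A ∖ {μ}) = ∅, so x is NOT a limit point.
  x = ν: open {ν} ∋ x has {ν} ∩ (A ∖ {ν}) = ∅, so x is NOT a limit point.
  x = ξ: open {ξ} ∋ x has {ξ} ∩ (A ∖ {ξ}) = ∅, so x is NOT a limit point.
Collecting: A' = {κ, λ}.


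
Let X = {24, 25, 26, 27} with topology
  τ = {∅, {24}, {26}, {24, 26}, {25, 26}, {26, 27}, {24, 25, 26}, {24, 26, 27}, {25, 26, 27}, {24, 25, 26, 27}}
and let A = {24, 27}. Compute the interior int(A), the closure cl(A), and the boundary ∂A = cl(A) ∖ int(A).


int(A) = {24}, cl(A) = {24, 27}, ∂A = {27}.

Closed sets in (X, τ) are complements of opens:
  closed(X, τ) = {∅, {24}, {25}, {27}, {24, 25}, {24, 27}, {25, 27}, {24, 25, 27}, {25, 26, 27}, {24, 25, 26, 27}}.
int(A) = ⋃ {U ∈ τ : U ⊆ A}. Opens contained in A: ∅, {24}.
Taking the union of these: int(A) = {24}.
cl(A) = ⋂ {C closed : A ⊆ C}. Closed sets containing A: {24, 27}, {24, 25, 27}, {24, 25, 26, 27}.
Intersecting these: cl(A) = {24, 27}.
∂A = cl(A) ∖ int(A) = {24, 27} ∖ {24} = {27}.


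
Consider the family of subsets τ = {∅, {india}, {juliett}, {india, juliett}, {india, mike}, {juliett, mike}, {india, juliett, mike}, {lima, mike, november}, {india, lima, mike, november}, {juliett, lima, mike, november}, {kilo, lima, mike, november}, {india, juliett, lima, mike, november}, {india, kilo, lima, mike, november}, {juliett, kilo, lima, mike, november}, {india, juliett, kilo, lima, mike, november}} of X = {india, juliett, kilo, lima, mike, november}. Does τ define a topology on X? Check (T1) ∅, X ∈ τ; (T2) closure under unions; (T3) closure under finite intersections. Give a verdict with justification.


τ is NOT a topology on X.

Axiom (T1): ∅ ∈ τ? Yes; X ∈ τ? Yes.
Axiom (T2/T3): check pairwise unions and intersections of members of τ.
Counterexample for (T3): {india, mike} ∩ {juliett, mike} = {mike} ∉ τ. Therefore τ is NOT a topology.


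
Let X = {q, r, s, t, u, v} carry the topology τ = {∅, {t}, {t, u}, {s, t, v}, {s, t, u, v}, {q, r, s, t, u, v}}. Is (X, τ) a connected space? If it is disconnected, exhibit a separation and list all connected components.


(X, τ) is connected.

Find clopen sets (U ∈ τ with X ∖ U ∈ τ):
  U = ∅, X ∖ U = {q, r, s, t, u, v} — both open, so U is clopen.
  U = {q, r, s, t, u, v}, X ∖ U = ∅ — both open, so U is clopen.
Only trivial clopens (∅ and X) exist, so (X, τ) is connected.
Compute connected components by grouping points that agree on all clopens:
  component: {q, r, s, t, u, v}


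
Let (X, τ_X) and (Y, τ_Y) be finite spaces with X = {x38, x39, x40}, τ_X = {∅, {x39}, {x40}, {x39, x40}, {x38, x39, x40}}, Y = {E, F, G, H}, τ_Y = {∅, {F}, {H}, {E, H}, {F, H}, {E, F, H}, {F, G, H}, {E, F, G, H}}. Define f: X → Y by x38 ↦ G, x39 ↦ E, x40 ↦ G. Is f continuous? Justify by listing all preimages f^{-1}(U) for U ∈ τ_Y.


f is NOT continuous.

Compute f^{-1}(U) for each U ∈ τ_Y:
  U = ∅: f^{-1}(U) = ∅ ∈ τ_X ✓.
  U = {F}: f^{-1}(U) = ∅ ∈ τ_X ✓.
  U = {H}: f^{-1}(U) = ∅ ∈ τ_X ✓.
  U = {E, H}: f^{-1}(U) = {x39} ∈ τ_X ✓.
  U = {F, H}: f^{-1}(U) = ∅ ∈ τ_X ✓.
  U = {E, F, H}: f^{-1}(U) = {x39} ∈ τ_X ✓.
  U = {F, G, H}: f^{-1}(U) = {x38, x40} ∉ τ_X ✗.
  U = {E, F, G, H}: f^{-1}(U) = {x38, x39, x40} ∈ τ_X ✓.
Found U = {F, G, H} with f^{-1}(U) = {x38, x40} not in τ_X. Therefore f is NOT continuous.


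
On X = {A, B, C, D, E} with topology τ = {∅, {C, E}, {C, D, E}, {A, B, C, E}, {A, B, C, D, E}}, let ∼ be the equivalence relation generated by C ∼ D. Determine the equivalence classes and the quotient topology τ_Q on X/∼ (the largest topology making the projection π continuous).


X/∼ = {[A], [B], [C=D], [E]}; |τ_Q| = 3.

Equivalence classes: [A], [B], [C=D], [E].
Quotient map π: X → X/∼ sends A ↦ [A], B ↦ [B], C ↦ [C=D], D ↦ [C=D], E ↦ [E].
For each subset V ⊆ X/∼, compute π^{-1}(V) ⊆ X and check whether π^{-1}(V) ∈ τ. V is open in τ_Q iff π^{-1}(V) ∈ τ.
  V = {}: π^{-1}(V) = ∅ ∈ τ ✓.
  V = {[A]}: π^{-1}(V) = {A} ∉ τ ✗.
  V = {[B]}: π^{-1}(V) = {B} ∉ τ ✗.
  V = {[A], [B]}: π^{-1}(V) = {A, B} ∉ τ ✗.
  V = {[C=D]}: π^{-1}(V) = {C, D} ∉ τ ✗.
  V = {[A], [C=D]}: π^{-1}(V) = {A, C, D} ∉ τ ✗.
  V = {[B], [C=D]}: π^{-1}(V) = {B, C, D} ∉ τ ✗.
  V = {[A], [B], [C=D]}: π^{-1}(V) = {A, B, C, D} ∉ τ ✗.
  V = {[E]}: π^{-1}(V) = {E} ∉ τ ✗.
  V = {[A], [E]}: π^{-1}(V) = {A, E} ∉ τ ✗.
  V = {[B], [E]}: π^{-1}(V) = {B, E} ∉ τ ✗.
  V = {[A], [B], [E]}: π^{-1}(V) = {A, B, E} ∉ τ ✗.
  V = {[C=D], [E]}: π^{-1}(V) = {C, D, E} ∈ τ ✓.
  V = {[A], [C=D], [E]}: π^{-1}(V) = {A, C, D, E} ∉ τ ✗.
  V = {[B], [C=D], [E]}: π^{-1}(V) = {B, C, D, E} ∉ τ ✗.
  V = {[A], [B], [C=D], [E]}: π^{-1}(V) = {A, B, C, D, E} ∈ τ ✓.
Open sets in the quotient: τ_Q = {{}, {[C=D], [E]}, {[A], [B], [C=D], [E]}} (3 elements).


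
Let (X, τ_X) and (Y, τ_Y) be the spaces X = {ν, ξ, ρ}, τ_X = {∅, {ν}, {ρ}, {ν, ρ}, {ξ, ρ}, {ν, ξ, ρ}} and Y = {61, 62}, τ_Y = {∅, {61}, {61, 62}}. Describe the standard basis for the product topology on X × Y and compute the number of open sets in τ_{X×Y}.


Basis B = {∅ × ∅, {ν} × {61}, {ρ} × {61}, {ν} × {61, 62}, {ν, ρ} × {61}, {ξ, ρ} × {61}, {ρ} × {61, 62}, {ν, ξ, ρ} × {61}, {ν, ρ} × {61, 62}, {ξ, ρ} × {61, 62}, {ν, ξ, ρ} × {61, 62}}; |τ_{X×Y}| = 18.

Enumerate products U × V with U ∈ τ_X, V ∈ τ_Y (deduplicated):
  ∅ × ∅ = {} (∅)
  {ν} × {61} = {(ν,61)}
  {ρ} × {61} = {(ρ,61)}
  {ν} × {61, 62} = {(ν,61), (ν,62)}
  {ν, ρ} × {61} = {(ν,61), (ρ,61)}
  {ξ, ρ} × {61} = {(ξ,61), (ρ,61)}
  {ρ} × {61, 62} = {(ρ,61), (ρ,62)}
  {ν, ξ, ρ} × {61} = {(ν,61), (ξ,61), (ρ,61)}
  {ν, ρ} × {61, 62} = {(ν,61), (ν,62), (ρ,61), (ρ,62)}
  {ξ, ρ} × {61, 62} = {(ξ,61), (ξ,62), (ρ,61), (ρ,62)}
  {ν, ξ, ρ} × {61, 62} = {(ν,61), (ν,62), (ξ,61), (ξ,62), (ρ,61), (ρ,62)}
These 11 distinct sets form the basis B.
Close under arbitrary unions to get τ_{X×Y}; counting gives |τ_{X×Y}| = 18.


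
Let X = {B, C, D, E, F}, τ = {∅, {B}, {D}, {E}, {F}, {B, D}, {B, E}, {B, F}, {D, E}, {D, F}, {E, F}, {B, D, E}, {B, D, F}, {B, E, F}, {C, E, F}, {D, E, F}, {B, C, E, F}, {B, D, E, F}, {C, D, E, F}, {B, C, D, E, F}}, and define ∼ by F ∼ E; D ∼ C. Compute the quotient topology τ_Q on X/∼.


X/∼ = {[B], [C=D], [E=F]}; |τ_Q| = 6.

Equivalence classes: [B], [C=D], [E=F].
Quotient map π: X → X/∼ sends B ↦ [B], C ↦ [C=D], D ↦ [C=D], E ↦ [E=F], F ↦ [E=F].
For each subset V ⊆ X/∼, compute π^{-1}(V) ⊆ X and check whether π^{-1}(V) ∈ τ. V is open in τ_Q iff π^{-1}(V) ∈ τ.
  V = {}: π^{-1}(V) = ∅ ∈ τ ✓.
  V = {[B]}: π^{-1}(V) = {B} ∈ τ ✓.
  V = {[C=D]}: π^{-1}(V) = {C, D} ∉ τ ✗.
  V = {[B], [C=D]}: π^{-1}(V) = {B, C, D} ∉ τ ✗.
  V = {[E=F]}: π^{-1}(V) = {E, F} ∈ τ ✓.
  V = {[B], [E=F]}: π^{-1}(V) = {B, E, F} ∈ τ ✓.
  V = {[C=D], [E=F]}: π^{-1}(V) = {C, D, E, F} ∈ τ ✓.
  V = {[B], [C=D], [E=F]}: π^{-1}(V) = {B, C, D, E, F} ∈ τ ✓.
Open sets in the quotient: τ_Q = {{}, {[B]}, {[E=F]}, {[B], [E=F]}, {[C=D], [E=F]}, {[B], [C=D], [E=F]}} (6 elements).


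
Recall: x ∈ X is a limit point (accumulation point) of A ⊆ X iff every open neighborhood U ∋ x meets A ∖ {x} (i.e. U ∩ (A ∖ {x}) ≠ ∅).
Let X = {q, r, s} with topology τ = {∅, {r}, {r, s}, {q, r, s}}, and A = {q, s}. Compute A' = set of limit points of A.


A' = {q}

For each x ∈ X, list the open sets U ∈ τ with x ∈ U, then check whether U ∩ (A ∖ {x}) ≠ ∅ for every such U.
  x = q: opens ∋ x are {q, r, s}; each meets A ∖ {q}, so x IS a limit point.
  x = r: open {r} ∋ x has {r} ∩ (A ∖ {r}) = ∅, so x is NOT a limit point.
  x = s: open {r, s} ∋ x has {r, s} ∩ (A ∖ {s}) = ∅, so x is NOT a limit point.
Collecting: A' = {q}.


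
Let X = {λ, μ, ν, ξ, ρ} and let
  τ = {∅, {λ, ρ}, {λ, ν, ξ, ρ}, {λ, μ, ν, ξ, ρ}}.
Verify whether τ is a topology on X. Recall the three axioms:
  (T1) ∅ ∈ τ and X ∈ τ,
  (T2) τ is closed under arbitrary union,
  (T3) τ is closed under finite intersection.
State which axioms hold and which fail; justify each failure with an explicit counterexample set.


τ IS a topology on X.

Axiom (T1): ∅ ∈ τ? Yes; X ∈ τ? Yes.
Axiom (T2/T3): check pairwise unions and intersections of members of τ.
All pairwise intersections and unions checked — each lies in τ. Therefore τ satisfies (T1), (T2), (T3): it IS a topology on X.


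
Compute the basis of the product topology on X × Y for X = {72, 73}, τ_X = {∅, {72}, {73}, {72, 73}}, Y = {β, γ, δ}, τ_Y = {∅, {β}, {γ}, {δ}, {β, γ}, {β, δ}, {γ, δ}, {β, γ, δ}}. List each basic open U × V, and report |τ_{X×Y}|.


Basis B = {∅ × ∅, {72} × {β}, {72} × {γ}, {72} × {δ}, {73} × {β}, {73} × {γ}, {73} × {δ}, {72} × {β, γ}, {72} × {β, δ}, {72, 73} × {β}, {72} × {γ, δ}, {72, 73} × {γ}, {72, 73} × {δ}, {73} × {β, γ}, {73} × {β, δ}, {73} × {γ, δ}, {72} × {β, γ, δ}, {73} × {β, γ, δ}, {72, 73} × {β, γ}, {72, 73} × {β, δ}, {72, 73} × {γ, δ}, {72, 73} × {β, γ, δ}}; |τ_{X×Y}| = 64.

Enumerate products U × V with U ∈ τ_X, V ∈ τ_Y (deduplicated):
  ∅ × ∅ = {} (∅)
  {72} × {β} = {(72,β)}
  {72} × {γ} = {(72,γ)}
  {72} × {δ} = {(72,δ)}
  {73} × {β} = {(73,β)}
  {73} × {γ} = {(73,γ)}
  {73} × {δ} = {(73,δ)}
  {72} × {β, γ} = {(72,β), (72,γ)}
  {72} × {β, δ} = {(72,β), (72,δ)}
  {72, 73} × {β} = {(72,β), (73,β)}
  {72} × {γ, δ} = {(72,γ), (72,δ)}
  {72, 73} × {γ} = {(72,γ), (73,γ)}
  {72, 73} × {δ} = {(72,δ), (73,δ)}
  {73} × {β, γ} = {(73,β), (73,γ)}
  {73} × {β, δ} = {(73,β), (73,δ)}
  {73} × {γ, δ} = {(73,γ), (73,δ)}
  {72} × {β, γ, δ} = {(72,β), (72,γ), (72,δ)}
  {73} × {β, γ, δ} = {(73,β), (73,γ), (73,δ)}
  {72, 73} × {β, γ} = {(72,β), (72,γ), (73,β), (73,γ)}
  {72, 73} × {β, δ} = {(72,β), (72,δ), (73,β), (73,δ)}
  {72, 73} × {γ, δ} = {(72,γ), (72,δ), (73,γ), (73,δ)}
  {72, 73} × {β, γ, δ} = {(72,β), (72,γ), (72,δ), (73,β), (73,γ), (73,δ)}
These 22 distinct sets form the basis B.
Close under arbitrary unions to get τ_{X×Y}; counting gives |τ_{X×Y}| = 64.


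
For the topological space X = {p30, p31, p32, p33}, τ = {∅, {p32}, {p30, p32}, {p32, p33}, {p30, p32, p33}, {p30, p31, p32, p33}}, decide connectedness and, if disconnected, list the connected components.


(X, τ) is connected.

Find clopen sets (U ∈ τ with X ∖ U ∈ τ):
  U = ∅, X ∖ U = {p30, p31, p32, p33} — both open, so U is clopen.
  U = {p30, p31, p32, p33}, X ∖ U = ∅ — both open, so U is clopen.
Only trivial clopens (∅ and X) exist, so (X, τ) is connected.
Compute connected components by grouping points that agree on all clopens:
  component: {p30, p31, p32, p33}


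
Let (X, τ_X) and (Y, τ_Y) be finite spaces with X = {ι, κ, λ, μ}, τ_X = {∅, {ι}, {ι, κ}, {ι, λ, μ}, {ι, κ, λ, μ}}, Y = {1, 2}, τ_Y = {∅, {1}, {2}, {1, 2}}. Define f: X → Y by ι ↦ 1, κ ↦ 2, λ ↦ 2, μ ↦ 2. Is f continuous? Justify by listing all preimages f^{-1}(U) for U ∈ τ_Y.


f is NOT continuous.

Compute f^{-1}(U) for each U ∈ τ_Y:
  U = ∅: f^{-1}(U) = ∅ ∈ τ_X ✓.
  U = {1}: f^{-1}(U) = {ι} ∈ τ_X ✓.
  U = {2}: f^{-1}(U) = {κ, λ, μ} ∉ τ_X ✗.
  U = {1, 2}: f^{-1}(U) = {ι, κ, λ, μ} ∈ τ_X ✓.
Found U = {2} with f^{-1}(U) = {κ, λ, μ} not in τ_X. Therefore f is NOT continuous.


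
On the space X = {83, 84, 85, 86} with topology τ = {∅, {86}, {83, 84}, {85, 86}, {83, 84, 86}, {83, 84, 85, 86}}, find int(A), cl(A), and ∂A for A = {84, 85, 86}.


int(A) = {85, 86}, cl(A) = {83, 84, 85, 86}, ∂A = {83, 84}.

Closed sets in (X, τ) are complements of opens:
  closed(X, τ) = {∅, {85}, {83, 84}, {85, 86}, {83, 84, 85}, {83, 84, 85, 86}}.
int(A) = ⋃ {U ∈ τ : U ⊆ A}. Opens contained in A: ∅, {86}, {85, 86}.
Taking the union of these: int(A) = {85, 86}.
cl(A) = ⋂ {C closed : A ⊆ C}. Closed sets containing A: {83, 84, 85, 86}.
Intersecting these: cl(A) = {83, 84, 85, 86}.
∂A = cl(A) ∖ int(A) = {83, 84, 85, 86} ∖ {85, 86} = {83, 84}.


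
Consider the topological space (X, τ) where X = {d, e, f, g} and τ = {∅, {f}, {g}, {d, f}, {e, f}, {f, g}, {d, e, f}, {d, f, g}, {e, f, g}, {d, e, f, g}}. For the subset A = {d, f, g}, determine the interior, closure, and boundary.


int(A) = {d, f, g}, cl(A) = {d, e, f, g}, ∂A = {e}.

Closed sets in (X, τ) are complements of opens:
  closed(X, τ) = {∅, {d}, {e}, {g}, {d, e}, {d, g}, {e, g}, {d, e, f}, {d, e, g}, {d, e, f, g}}.
int(A) = ⋃ {U ∈ τ : U ⊆ A}. Opens contained in A: ∅, {f}, {g}, {d, f}, {f, g}, {d, f, g}.
Taking the union of these: int(A) = {d, f, g}.
cl(A) = ⋂ {C closed : A ⊆ C}. Closed sets containing A: {d, e, f, g}.
Intersecting these: cl(A) = {d, e, f, g}.
∂A = cl(A) ∖ int(A) = {d, e, f, g} ∖ {d, f, g} = {e}.


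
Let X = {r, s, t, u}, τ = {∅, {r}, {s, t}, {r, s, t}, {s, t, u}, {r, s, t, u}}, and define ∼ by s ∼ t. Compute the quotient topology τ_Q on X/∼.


X/∼ = {[r], [s=t], [u]}; |τ_Q| = 6.

Equivalence classes: [r], [s=t], [u].
Quotient map π: X → X/∼ sends r ↦ [r], s ↦ [s=t], t ↦ [s=t], u ↦ [u].
For each subset V ⊆ X/∼, compute π^{-1}(V) ⊆ X and check whether π^{-1}(V) ∈ τ. V is open in τ_Q iff π^{-1}(V) ∈ τ.
  V = {}: π^{-1}(V) = ∅ ∈ τ ✓.
  V = {[r]}: π^{-1}(V) = {r} ∈ τ ✓.
  V = {[s=t]}: π^{-1}(V) = {s, t} ∈ τ ✓.
  V = {[r], [s=t]}: π^{-1}(V) = {r, s, t} ∈ τ ✓.
  V = {[u]}: π^{-1}(V) = {u} ∉ τ ✗.
  V = {[r], [u]}: π^{-1}(V) = {r, u} ∉ τ ✗.
  V = {[s=t], [u]}: π^{-1}(V) = {s, t, u} ∈ τ ✓.
  V = {[r], [s=t], [u]}: π^{-1}(V) = {r, s, t, u} ∈ τ ✓.
Open sets in the quotient: τ_Q = {{}, {[r]}, {[s=t]}, {[r], [s=t]}, {[s=t], [u]}, {[r], [s=t], [u]}} (6 elements).


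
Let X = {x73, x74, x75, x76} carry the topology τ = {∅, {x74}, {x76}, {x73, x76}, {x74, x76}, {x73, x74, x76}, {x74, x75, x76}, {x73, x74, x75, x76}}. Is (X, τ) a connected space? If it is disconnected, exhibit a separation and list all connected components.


(X, τ) is connected.

Find clopen sets (U ∈ τ with X ∖ U ∈ τ):
  U = ∅, X ∖ U = {x73, x74, x75, x76} — both open, so U is clopen.
  U = {x73, x74, x75, x76}, X ∖ U = ∅ — both open, so U is clopen.
Only trivial clopens (∅ and X) exist, so (X, τ) is connected.
Compute connected components by grouping points that agree on all clopens:
  component: {x73, x74, x75, x76}


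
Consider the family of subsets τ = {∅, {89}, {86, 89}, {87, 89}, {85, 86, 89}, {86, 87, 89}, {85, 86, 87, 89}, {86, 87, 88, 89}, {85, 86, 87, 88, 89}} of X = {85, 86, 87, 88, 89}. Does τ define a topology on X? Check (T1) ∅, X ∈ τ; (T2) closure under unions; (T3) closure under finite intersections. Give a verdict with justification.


τ IS a topology on X.

Axiom (T1): ∅ ∈ τ? Yes; X ∈ τ? Yes.
Axiom (T2/T3): check pairwise unions and intersections of members of τ.
All pairwise intersections and unions checked — each lies in τ. Therefore τ satisfies (T1), (T2), (T3): it IS a topology on X.


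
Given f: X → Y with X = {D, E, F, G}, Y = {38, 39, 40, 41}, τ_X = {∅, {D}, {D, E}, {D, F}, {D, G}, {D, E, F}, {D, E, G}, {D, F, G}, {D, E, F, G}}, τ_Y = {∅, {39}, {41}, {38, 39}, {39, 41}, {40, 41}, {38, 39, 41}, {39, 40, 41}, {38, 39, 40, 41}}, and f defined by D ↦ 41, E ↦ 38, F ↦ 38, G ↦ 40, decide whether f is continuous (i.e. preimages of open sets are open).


f is NOT continuous.

Compute f^{-1}(U) for each U ∈ τ_Y:
  U = ∅: f^{-1}(U) = ∅ ∈ τ_X ✓.
  U = {39}: f^{-1}(U) = ∅ ∈ τ_X ✓.
  U = {41}: f^{-1}(U) = {D} ∈ τ_X ✓.
  U = {38, 39}: f^{-1}(U) = {E, F} ∉ τ_X ✗.
  U = {39, 41}: f^{-1}(U) = {D} ∈ τ_X ✓.
  U = {40, 41}: f^{-1}(U) = {D, G} ∈ τ_X ✓.
  U = {38, 39, 41}: f^{-1}(U) = {D, E, F} ∈ τ_X ✓.
  U = {39, 40, 41}: f^{-1}(U) = {D, G} ∈ τ_X ✓.
  U = {38, 39, 40, 41}: f^{-1}(U) = {D, E, F, G} ∈ τ_X ✓.
Found U = {38, 39} with f^{-1}(U) = {E, F} not in τ_X. Therefore f is NOT continuous.


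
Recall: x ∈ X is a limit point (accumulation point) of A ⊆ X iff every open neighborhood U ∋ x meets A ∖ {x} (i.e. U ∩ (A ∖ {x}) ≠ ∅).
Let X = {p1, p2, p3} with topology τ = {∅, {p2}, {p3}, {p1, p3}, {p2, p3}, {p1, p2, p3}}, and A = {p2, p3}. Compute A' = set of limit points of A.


A' = {p1}

For each x ∈ X, list the open sets U ∈ τ with x ∈ U, then check whether U ∩ (A ∖ {x}) ≠ ∅ for every such U.
  x = p1: opens ∋ x are {p1, p3}, {p1, p2, p3}; each meets A ∖ {p1}, so x IS a limit point.
  x = p2: open {p2} ∋ x has {p2} ∩ (A ∖ {p2}) = ∅, so x is NOT a limit point.
  x = p3: open {p3} ∋ x has {p3} ∩ (A ∖ {p3}) = ∅, so x is NOT a limit point.
Collecting: A' = {p1}.


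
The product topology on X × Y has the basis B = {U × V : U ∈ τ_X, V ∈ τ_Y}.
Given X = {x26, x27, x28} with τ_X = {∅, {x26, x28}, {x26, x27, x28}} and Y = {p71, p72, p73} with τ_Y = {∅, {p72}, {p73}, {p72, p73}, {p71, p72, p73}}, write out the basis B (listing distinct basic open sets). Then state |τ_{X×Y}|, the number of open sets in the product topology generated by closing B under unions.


Basis B = {∅ × ∅, {x26, x28} × {p72}, {x26, x28} × {p73}, {x26, x27, x28} × {p72}, {x26, x27, x28} × {p73}, {x26, x28} × {p72, p73}, {x26, x28} × {p71, p72, p73}, {x26, x27, x28} × {p72, p73}, {x26, x27, x28} × {p71, p72, p73}}; |τ_{X×Y}| = 14.

Enumerate products U × V with U ∈ τ_X, V ∈ τ_Y (deduplicated):
  ∅ × ∅ = {} (∅)
  {x26, x28} × {p72} = {(x26,p72), (x28,p72)}
  {x26, x28} × {p73} = {(x26,p73), (x28,p73)}
  {x26, x27, x28} × {p72} = {(x26,p72), (x27,p72), (x28,p72)}
  {x26, x27, x28} × {p73} = {(x26,p73), (x27,p73), (x28,p73)}
  {x26, x28} × {p72, p73} = {(x26,p72), (x26,p73), (x28,p72), (x28,p73)}
  {x26, x28} × {p71, p72, p73} = {(x26,p71), (x26,p72), (x26,p73), (x28,p71), (x28,p72), (x28,p73)}
  {x26, x27, x28} × {p72, p73} = {(x26,p72), (x26,p73), (x27,p72), (x27,p73), (x28,p72), (x28,p73)}
  {x26, x27, x28} × {p71, p72, p73} = {(x26,p71), (x26,p72), (x26,p73), (x27,p71), (x27,p72), (x27,p73), (x28,p71), (x28,p72), (x28,p73)}
These 9 distinct sets form the basis B.
Close under arbitrary unions to get τ_{X×Y}; counting gives |τ_{X×Y}| = 14.


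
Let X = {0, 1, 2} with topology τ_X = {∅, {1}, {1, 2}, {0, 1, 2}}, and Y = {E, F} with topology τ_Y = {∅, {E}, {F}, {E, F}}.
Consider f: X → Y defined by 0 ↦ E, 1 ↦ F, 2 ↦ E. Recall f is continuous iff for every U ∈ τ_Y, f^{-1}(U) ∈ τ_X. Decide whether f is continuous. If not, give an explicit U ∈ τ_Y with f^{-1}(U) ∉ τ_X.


f is NOT continuous.

Compute f^{-1}(U) for each U ∈ τ_Y:
  U = ∅: f^{-1}(U) = ∅ ∈ τ_X ✓.
  U = {E}: f^{-1}(U) = {0, 2} ∉ τ_X ✗.
  U = {F}: f^{-1}(U) = {1} ∈ τ_X ✓.
  U = {E, F}: f^{-1}(U) = {0, 1, 2} ∈ τ_X ✓.
Found U = {E} with f^{-1}(U) = {0, 2} not in τ_X. Therefore f is NOT continuous.


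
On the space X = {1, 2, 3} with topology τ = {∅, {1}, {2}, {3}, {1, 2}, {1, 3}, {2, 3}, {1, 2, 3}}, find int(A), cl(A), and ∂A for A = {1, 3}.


int(A) = {1, 3}, cl(A) = {1, 3}, ∂A = ∅.

Closed sets in (X, τ) are complements of opens:
  closed(X, τ) = {∅, {1}, {2}, {3}, {1, 2}, {1, 3}, {2, 3}, {1, 2, 3}}.
int(A) = ⋃ {U ∈ τ : U ⊆ A}. Opens contained in A: ∅, {1}, {3}, {1, 3}.
Taking the union of these: int(A) = {1, 3}.
cl(A) = ⋂ {C closed : A ⊆ C}. Closed sets containing A: {1, 3}, {1, 2, 3}.
Intersecting these: cl(A) = {1, 3}.
∂A = cl(A) ∖ int(A) = {1, 3} ∖ {1, 3} = ∅.


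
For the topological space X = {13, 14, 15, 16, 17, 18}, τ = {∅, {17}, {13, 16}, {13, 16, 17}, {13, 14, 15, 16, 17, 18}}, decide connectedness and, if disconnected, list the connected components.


(X, τ) is connected.

Find clopen sets (U ∈ τ with X ∖ U ∈ τ):
  U = ∅, X ∖ U = {13, 14, 15, 16, 17, 18} — both open, so U is clopen.
  U = {13, 14, 15, 16, 17, 18}, X ∖ U = ∅ — both open, so U is clopen.
Only trivial clopens (∅ and X) exist, so (X, τ) is connected.
Compute connected components by grouping points that agree on all clopens:
  component: {13, 14, 15, 16, 17, 18}


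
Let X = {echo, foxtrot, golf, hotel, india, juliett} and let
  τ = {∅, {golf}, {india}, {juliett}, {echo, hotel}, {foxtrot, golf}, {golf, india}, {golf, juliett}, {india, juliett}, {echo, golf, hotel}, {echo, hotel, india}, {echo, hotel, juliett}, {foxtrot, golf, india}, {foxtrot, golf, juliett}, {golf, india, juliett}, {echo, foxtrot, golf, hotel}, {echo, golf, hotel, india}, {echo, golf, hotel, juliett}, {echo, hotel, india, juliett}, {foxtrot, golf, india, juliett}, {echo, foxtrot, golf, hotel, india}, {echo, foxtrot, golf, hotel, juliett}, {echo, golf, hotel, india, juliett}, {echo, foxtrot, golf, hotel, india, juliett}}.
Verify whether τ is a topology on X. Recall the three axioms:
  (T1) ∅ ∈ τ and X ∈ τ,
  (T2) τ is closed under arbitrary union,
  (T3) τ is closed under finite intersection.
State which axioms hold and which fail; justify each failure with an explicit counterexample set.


τ IS a topology on X.

Axiom (T1): ∅ ∈ τ? Yes; X ∈ τ? Yes.
Axiom (T2/T3): check pairwise unions and intersections of members of τ.
All pairwise intersections and unions checked — each lies in τ. Therefore τ satisfies (T1), (T2), (T3): it IS a topology on X.


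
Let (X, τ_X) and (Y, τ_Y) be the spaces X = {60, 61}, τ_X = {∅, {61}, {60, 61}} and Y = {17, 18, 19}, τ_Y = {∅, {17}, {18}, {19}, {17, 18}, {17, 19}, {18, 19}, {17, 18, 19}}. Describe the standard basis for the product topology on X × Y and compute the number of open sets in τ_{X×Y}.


Basis B = {∅ × ∅, {61} × {17}, {61} × {18}, {61} × {19}, {60, 61} × {17}, {60, 61} × {18}, {60, 61} × {19}, {61} × {17, 18}, {61} × {17, 19}, {61} × {18, 19}, {61} × {17, 18, 19}, {60, 61} × {17, 18}, {60, 61} × {17, 19}, {60, 61} × {18, 19}, {60, 61} × {17, 18, 19}}; |τ_{X×Y}| = 27.

Enumerate products U × V with U ∈ τ_X, V ∈ τ_Y (deduplicated):
  ∅ × ∅ = {} (∅)
  {61} × {17} = {(61,17)}
  {61} × {18} = {(61,18)}
  {61} × {19} = {(61,19)}
  {60, 61} × {17} = {(60,17), (61,17)}
  {60, 61} × {18} = {(60,18), (61,18)}
  {60, 61} × {19} = {(60,19), (61,19)}
  {61} × {17, 18} = {(61,17), (61,18)}
  {61} × {17, 19} = {(61,17), (61,19)}
  {61} × {18, 19} = {(61,18), (61,19)}
  {61} × {17, 18, 19} = {(61,17), (61,18), (61,19)}
  {60, 61} × {17, 18} = {(60,17), (60,18), (61,17), (61,18)}
  {60, 61} × {17, 19} = {(60,17), (60,19), (61,17), (61,19)}
  {60, 61} × {18, 19} = {(60,18), (60,19), (61,18), (61,19)}
  {60, 61} × {17, 18, 19} = {(60,17), (60,18), (60,19), (61,17), (61,18), (61,19)}
These 15 distinct sets form the basis B.
Close under arbitrary unions to get τ_{X×Y}; counting gives |τ_{X×Y}| = 27.


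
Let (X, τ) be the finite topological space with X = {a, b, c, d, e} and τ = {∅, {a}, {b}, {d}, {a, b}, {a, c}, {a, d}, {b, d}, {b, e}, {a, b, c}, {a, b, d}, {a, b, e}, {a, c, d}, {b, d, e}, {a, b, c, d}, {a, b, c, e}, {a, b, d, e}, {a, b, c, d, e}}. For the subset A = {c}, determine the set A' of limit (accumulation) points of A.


A' = ∅

For each x ∈ X, list the open sets U ∈ τ with x ∈ U, then check whether U ∩ (A ∖ {x}) ≠ ∅ for every such U.
  x = a: open {a} ∋ x has {a} ∩ (A ∖ {a}) = ∅, so x is NOT a limit point.
  x = b: open {b} ∋ x has {b} ∩ (A ∖ {b}) = ∅, so x is NOT a limit point.
  x = c: open {a, c} ∋ x has {a, c} ∩ (A ∖ {c}) = ∅, so x is NOT a limit point.
  x = d: open {d} ∋ x has {d} ∩ (A ∖ {d}) = ∅, so x is NOT a limit point.
  x = e: open {b, e} ∋ x has {b, e} ∩ (A ∖ {e}) = ∅, so x is NOT a limit point.
Collecting: A' = ∅.


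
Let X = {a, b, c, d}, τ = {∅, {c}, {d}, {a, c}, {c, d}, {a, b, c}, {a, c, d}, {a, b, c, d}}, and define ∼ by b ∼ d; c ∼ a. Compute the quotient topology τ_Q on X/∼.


X/∼ = {[a=c], [b=d]}; |τ_Q| = 3.

Equivalence classes: [a=c], [b=d].
Quotient map π: X → X/∼ sends a ↦ [a=c], b ↦ [b=d], c ↦ [a=c], d ↦ [b=d].
For each subset V ⊆ X/∼, compute π^{-1}(V) ⊆ X and check whether π^{-1}(V) ∈ τ. V is open in τ_Q iff π^{-1}(V) ∈ τ.
  V = {}: π^{-1}(V) = ∅ ∈ τ ✓.
  V = {[a=c]}: π^{-1}(V) = {a, c} ∈ τ ✓.
  V = {[b=d]}: π^{-1}(V) = {b, d} ∉ τ ✗.
  V = {[a=c], [b=d]}: π^{-1}(V) = {a, b, c, d} ∈ τ ✓.
Open sets in the quotient: τ_Q = {{}, {[a=c]}, {[a=c], [b=d]}} (3 elements).


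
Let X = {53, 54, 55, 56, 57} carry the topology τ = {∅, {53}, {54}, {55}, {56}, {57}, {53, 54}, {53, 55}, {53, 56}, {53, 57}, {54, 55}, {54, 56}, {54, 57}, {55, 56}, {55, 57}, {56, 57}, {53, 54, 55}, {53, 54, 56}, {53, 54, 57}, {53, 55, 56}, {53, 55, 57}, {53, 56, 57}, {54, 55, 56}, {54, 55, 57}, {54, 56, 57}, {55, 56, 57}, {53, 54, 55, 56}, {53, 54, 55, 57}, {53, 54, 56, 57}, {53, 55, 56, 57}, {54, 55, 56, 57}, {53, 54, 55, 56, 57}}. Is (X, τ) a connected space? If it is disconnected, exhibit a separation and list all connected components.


(X, τ) is disconnected; components = [{53}, {54}, {55}, {56}, {57}].

Find clopen sets (U ∈ τ with X ∖ U ∈ τ):
  U = ∅, X ∖ U = {53, 54, 55, 56, 57} — both open, so U is clopen.
  U = {53}, X ∖ U = {54, 55, 56, 57} — both open, so U is clopen.
  U = {54}, X ∖ U = {53, 55, 56, 57} — both open, so U is clopen.
  U = {55}, X ∖ U = {53, 54, 56, 57} — both open, so U is clopen.
  U = {56}, X ∖ U = {53, 54, 55, 57} — both open, so U is clopen.
  U = {57}, X ∖ U = {53, 54, 55, 56} — both open, so U is clopen.
  U = {53, 54}, X ∖ U = {55, 56, 57} — both open, so U is clopen.
  U = {53, 55}, X ∖ U = {54, 56, 57} — both open, so U is clopen.
  U = {53, 56}, X ∖ U = {54, 55, 57} — both open, so U is clopen.
  U = {53, 57}, X ∖ U = {54, 55, 56} — both open, so U is clopen.
  U = {54, 55}, X ∖ U = {53, 56, 57} — both open, so U is clopen.
  U = {54, 56}, X ∖ U = {53, 55, 57} — both open, so U is clopen.
  U = {54, 57}, X ∖ U = {53, 55, 56} — both open, so U is clopen.
  U = {55, 56}, X ∖ U = {53, 54, 57} — both open, so U is clopen.
  U = {55, 57}, X ∖ U = {53, 54, 56} — both open, so U is clopen.
  U = {56, 57}, X ∖ U = {53, 54, 55} — both open, so U is clopen.
  U = {53, 54, 55}, X ∖ U = {56, 57} — both open, so U is clopen.
  U = {53, 54, 56}, X ∖ U = {55, 57} — both open, so U is clopen.
  U = {53, 54, 57}, X ∖ U = {55, 56} — both open, so U is clopen.
  U = {53, 55, 56}, X ∖ U = {54, 57} — both open, so U is clopen.
  U = {53, 55, 57}, X ∖ U = {54, 56} — both open, so U is clopen.
  U = {53, 56, 57}, X ∖ U = {54, 55} — both open, so U is clopen.
  U = {54, 55, 56}, X ∖ U = {53, 57} — both open, so U is clopen.
  U = {54, 55, 57}, X ∖ U = {53, 56} — both open, so U is clopen.
  U = {54, 56, 57}, X ∖ U = {53, 55} — both open, so U is clopen.
  U = {55, 56, 57}, X ∖ U = {53, 54} — both open, so U is clopen.
  U = {53, 54, 55, 56}, X ∖ U = {57} — both open, so U is clopen.
  U = {53, 54, 55, 57}, X ∖ U = {56} — both open, so U is clopen.
  U = {53, 54, 56, 57}, X ∖ U = {55} — both open, so U is clopen.
  U = {53, 55, 56, 57}, X ∖ U = {54} — both open, so U is clopen.
  U = {54, 55, 56, 57}, X ∖ U = {53} — both open, so U is clopen.
  U = {53, 54, 55, 56, 57}, X ∖ U = ∅ — both open, so U is clopen.
Nontrivial clopen(s) exist: e.g. {53, 55, 57}. So (X, τ) is disconnected.
Compute connected components by grouping points that agree on all clopens:
  component: {53}
  component: {54}
  component: {55}
  component: {56}
  component: {57}


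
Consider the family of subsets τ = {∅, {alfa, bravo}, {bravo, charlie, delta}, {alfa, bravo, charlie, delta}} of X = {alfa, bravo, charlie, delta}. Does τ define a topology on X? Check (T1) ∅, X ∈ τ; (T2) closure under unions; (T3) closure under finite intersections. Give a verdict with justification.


τ is NOT a topology on X.

Axiom (T1): ∅ ∈ τ? Yes; X ∈ τ? Yes.
Axiom (T2/T3): check pairwise unions and intersections of members of τ.
Counterexample for (T3): {alfa, bravo} ∩ {bravo, charlie, delta} = {bravo} ∉ τ. Therefore τ is NOT a topology.


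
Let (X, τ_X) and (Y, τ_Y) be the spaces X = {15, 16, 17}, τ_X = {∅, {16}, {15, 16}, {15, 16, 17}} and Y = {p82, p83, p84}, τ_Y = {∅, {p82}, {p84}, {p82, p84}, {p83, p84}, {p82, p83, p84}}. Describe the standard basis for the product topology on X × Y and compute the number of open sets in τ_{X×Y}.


Basis B = {∅ × ∅, {16} × {p82}, {16} × {p84}, {15, 16} × {p82}, {15, 16} × {p84}, {16} × {p82, p84}, {16} × {p83, p84}, {15, 16, 17} × {p82}, {15, 16, 17} × {p84}, {16} × {p82, p83, p84}, {15, 16} × {p82, p84}, {15, 16} × {p83, p84}, {15, 16} × {p82, p83, p84}, {15, 16, 17} × {p82, p84}, {15, 16, 17} × {p83, p84}, {15, 16, 17} × {p82, p83, p84}}; |τ_{X×Y}| = 40.

Enumerate products U × V with U ∈ τ_X, V ∈ τ_Y (deduplicated):
  ∅ × ∅ = {} (∅)
  {16} × {p82} = {(16,p82)}
  {16} × {p84} = {(16,p84)}
  {15, 16} × {p82} = {(15,p82), (16,p82)}
  {15, 16} × {p84} = {(15,p84), (16,p84)}
  {16} × {p82, p84} = {(16,p82), (16,p84)}
  {16} × {p83, p84} = {(16,p83), (16,p84)}
  {15, 16, 17} × {p82} = {(15,p82), (16,p82), (17,p82)}
  {15, 16, 17} × {p84} = {(15,p84), (16,p84), (17,p84)}
  {16} × {p82, p83, p84} = {(16,p82), (16,p83), (16,p84)}
  {15, 16} × {p82, p84} = {(15,p82), (15,p84), (16,p82), (16,p84)}
  {15, 16} × {p83, p84} = {(15,p83), (15,p84), (16,p83), (16,p84)}
  {15, 16} × {p82, p83, p84} = {(15,p82), (15,p83), (15,p84), (16,p82), (16,p83), (16,p84)}
  {15, 16, 17} × {p82, p84} = {(15,p82), (15,p84), (16,p82), (16,p84), (17,p82), (17,p84)}
  {15, 16, 17} × {p83, p84} = {(15,p83), (15,p84), (16,p83), (16,p84), (17,p83), (17,p84)}
  {15, 16, 17} × {p82, p83, p84} = {(15,p82), (15,p83), (15,p84), (16,p82), (16,p83), (16,p84), (17,p82), (17,p83), (17,p84)}
These 16 distinct sets form the basis B.
Close under arbitrary unions to get τ_{X×Y}; counting gives |τ_{X×Y}| = 40.


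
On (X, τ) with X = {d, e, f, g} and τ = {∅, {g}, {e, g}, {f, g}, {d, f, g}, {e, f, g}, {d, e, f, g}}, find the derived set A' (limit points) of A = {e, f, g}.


A' = {d, e, f}

For each x ∈ X, list the open sets U ∈ τ with x ∈ U, then check whether U ∩ (A ∖ {x}) ≠ ∅ for every such U.
  x = d: opens ∋ x are {d, f, g}, {d, e, f, g}; each meets A ∖ {d}, so x IS a limit point.
  x = e: opens ∋ x are {e, g}, {e, f, g}, {d, e, f, g}; each meets A ∖ {e}, so x IS a limit point.
  x = f: opens ∋ x are {f, g}, {d, f, g}, {e, f, g}, {d, e, f, g}; each meets A ∖ {f}, so x IS a limit point.
  x = g: open {g} ∋ x has {g} ∩ (A ∖ {g}) = ∅, so x is NOT a limit point.
Collecting: A' = {d, e, f}.


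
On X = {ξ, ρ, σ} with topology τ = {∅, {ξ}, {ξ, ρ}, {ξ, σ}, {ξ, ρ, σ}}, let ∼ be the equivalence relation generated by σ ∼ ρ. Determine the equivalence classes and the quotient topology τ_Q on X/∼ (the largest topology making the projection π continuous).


X/∼ = {[ξ], [ρ=σ]}; |τ_Q| = 3.

Equivalence classes: [ξ], [ρ=σ].
Quotient map π: X → X/∼ sends ξ ↦ [ξ], ρ ↦ [ρ=σ], σ ↦ [ρ=σ].
For each subset V ⊆ X/∼, compute π^{-1}(V) ⊆ X and check whether π^{-1}(V) ∈ τ. V is open in τ_Q iff π^{-1}(V) ∈ τ.
  V = {}: π^{-1}(V) = ∅ ∈ τ ✓.
  V = {[ξ]}: π^{-1}(V) = {ξ} ∈ τ ✓.
  V = {[ρ=σ]}: π^{-1}(V) = {ρ, σ} ∉ τ ✗.
  V = {[ξ], [ρ=σ]}: π^{-1}(V) = {ξ, ρ, σ} ∈ τ ✓.
Open sets in the quotient: τ_Q = {{}, {[ξ]}, {[ξ], [ρ=σ]}} (3 elements).


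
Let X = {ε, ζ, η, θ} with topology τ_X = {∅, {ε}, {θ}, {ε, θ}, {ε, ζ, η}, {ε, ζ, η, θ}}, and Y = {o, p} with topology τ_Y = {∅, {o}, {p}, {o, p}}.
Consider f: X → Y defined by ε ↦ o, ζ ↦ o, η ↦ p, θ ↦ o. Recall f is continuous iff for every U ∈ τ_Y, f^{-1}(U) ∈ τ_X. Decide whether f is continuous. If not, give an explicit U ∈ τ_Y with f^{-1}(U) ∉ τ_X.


f is NOT continuous.

Compute f^{-1}(U) for each U ∈ τ_Y:
  U = ∅: f^{-1}(U) = ∅ ∈ τ_X ✓.
  U = {o}: f^{-1}(U) = {ε, ζ, θ} ∉ τ_X ✗.
  U = {p}: f^{-1}(U) = {η} ∉ τ_X ✗.
  U = {o, p}: f^{-1}(U) = {ε, ζ, η, θ} ∈ τ_X ✓.
Found U = {o} with f^{-1}(U) = {ε, ζ, θ} not in τ_X. Therefore f is NOT continuous.


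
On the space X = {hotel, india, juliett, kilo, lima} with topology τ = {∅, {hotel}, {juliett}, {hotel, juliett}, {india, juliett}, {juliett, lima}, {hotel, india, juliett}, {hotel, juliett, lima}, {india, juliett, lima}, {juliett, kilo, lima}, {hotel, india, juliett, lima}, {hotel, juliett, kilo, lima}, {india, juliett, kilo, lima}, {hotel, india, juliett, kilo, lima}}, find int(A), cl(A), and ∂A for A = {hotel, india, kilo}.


int(A) = {hotel}, cl(A) = {hotel, india, kilo}, ∂A = {india, kilo}.

Closed sets in (X, τ) are complements of opens:
  closed(X, τ) = {∅, {hotel}, {india}, {kilo}, {hotel, india}, {hotel, kilo}, {india, kilo}, {kilo, lima}, {hotel, india, kilo}, {hotel, kilo, lima}, {india, kilo, lima}, {hotel, india, kilo, lima}, {india, juliett, kilo, lima}, {hotel, india, juliett, kilo, lima}}.
int(A) = ⋃ {U ∈ τ : U ⊆ A}. Opens contained in A: ∅, {hotel}.
Taking the union of these: int(A) = {hotel}.
cl(A) = ⋂ {C closed : A ⊆ C}. Closed sets containing A: {hotel, india, kilo}, {hotel, india, kilo, lima}, {hotel, india, juliett, kilo, lima}.
Intersecting these: cl(A) = {hotel, india, kilo}.
∂A = cl(A) ∖ int(A) = {hotel, india, kilo} ∖ {hotel} = {india, kilo}.


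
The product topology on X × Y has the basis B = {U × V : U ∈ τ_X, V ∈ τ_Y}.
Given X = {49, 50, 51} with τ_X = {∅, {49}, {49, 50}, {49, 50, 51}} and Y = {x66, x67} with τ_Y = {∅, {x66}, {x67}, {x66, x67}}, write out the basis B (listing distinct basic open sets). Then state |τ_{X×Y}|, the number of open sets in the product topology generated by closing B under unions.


Basis B = {∅ × ∅, {49} × {x66}, {49} × {x67}, {49} × {x66, x67}, {49, 50} × {x66}, {49, 50} × {x67}, {49, 50, 51} × {x66}, {49, 50, 51} × {x67}, {49, 50} × {x66, x67}, {49, 50, 51} × {x66, x67}}; |τ_{X×Y}| = 16.

Enumerate products U × V with U ∈ τ_X, V ∈ τ_Y (deduplicated):
  ∅ × ∅ = {} (∅)
  {49} × {x66} = {(49,x66)}
  {49} × {x67} = {(49,x67)}
  {49} × {x66, x67} = {(49,x66), (49,x67)}
  {49, 50} × {x66} = {(49,x66), (50,x66)}
  {49, 50} × {x67} = {(49,x67), (50,x67)}
  {49, 50, 51} × {x66} = {(49,x66), (50,x66), (51,x66)}
  {49, 50, 51} × {x67} = {(49,x67), (50,x67), (51,x67)}
  {49, 50} × {x66, x67} = {(49,x66), (49,x67), (50,x66), (50,x67)}
  {49, 50, 51} × {x66, x67} = {(49,x66), (49,x67), (50,x66), (50,x67), (51,x66), (51,x67)}
These 10 distinct sets form the basis B.
Close under arbitrary unions to get τ_{X×Y}; counting gives |τ_{X×Y}| = 16.


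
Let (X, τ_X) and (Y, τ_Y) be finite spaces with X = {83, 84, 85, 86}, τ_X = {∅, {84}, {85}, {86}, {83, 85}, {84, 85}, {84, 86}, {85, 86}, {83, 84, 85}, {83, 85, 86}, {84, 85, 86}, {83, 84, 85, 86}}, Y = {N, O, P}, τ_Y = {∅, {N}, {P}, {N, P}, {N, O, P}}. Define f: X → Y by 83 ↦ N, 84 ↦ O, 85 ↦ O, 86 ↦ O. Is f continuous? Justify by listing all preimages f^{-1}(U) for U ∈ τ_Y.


f is NOT continuous.

Compute f^{-1}(U) for each U ∈ τ_Y:
  U = ∅: f^{-1}(U) = ∅ ∈ τ_X ✓.
  U = {N}: f^{-1}(U) = {83} ∉ τ_X ✗.
  U = {P}: f^{-1}(U) = ∅ ∈ τ_X ✓.
  U = {N, P}: f^{-1}(U) = {83} ∉ τ_X ✗.
  U = {N, O, P}: f^{-1}(U) = {83, 84, 85, 86} ∈ τ_X ✓.
Found U = {N} with f^{-1}(U) = {83} not in τ_X. Therefore f is NOT continuous.


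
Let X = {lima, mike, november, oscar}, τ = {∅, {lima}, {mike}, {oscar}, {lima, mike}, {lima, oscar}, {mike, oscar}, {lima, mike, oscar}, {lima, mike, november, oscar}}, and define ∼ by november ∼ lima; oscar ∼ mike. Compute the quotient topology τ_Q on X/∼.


X/∼ = {[lima=november], [mike=oscar]}; |τ_Q| = 3.

Equivalence classes: [lima=november], [mike=oscar].
Quotient map π: X → X/∼ sends lima ↦ [lima=november], mike ↦ [mike=oscar], november ↦ [lima=november], oscar ↦ [mike=oscar].
For each subset V ⊆ X/∼, compute π^{-1}(V) ⊆ X and check whether π^{-1}(V) ∈ τ. V is open in τ_Q iff π^{-1}(V) ∈ τ.
  V = {}: π^{-1}(V) = ∅ ∈ τ ✓.
  V = {[lima=november]}: π^{-1}(V) = {lima, november} ∉ τ ✗.
  V = {[mike=oscar]}: π^{-1}(V) = {mike, oscar} ∈ τ ✓.
  V = {[lima=november], [mike=oscar]}: π^{-1}(V) = {lima, mike, november, oscar} ∈ τ ✓.
Open sets in the quotient: τ_Q = {{}, {[mike=oscar]}, {[lima=november], [mike=oscar]}} (3 elements).


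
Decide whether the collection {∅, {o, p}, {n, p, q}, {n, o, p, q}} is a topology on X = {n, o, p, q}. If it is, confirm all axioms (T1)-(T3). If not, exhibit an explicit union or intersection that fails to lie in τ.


τ is NOT a topology on X.

Axiom (T1): ∅ ∈ τ? Yes; X ∈ τ? Yes.
Axiom (T2/T3): check pairwise unions and intersections of members of τ.
Counterexample for (T3): {o, p} ∩ {n, p, q} = {p} ∉ τ. Therefore τ is NOT a topology.


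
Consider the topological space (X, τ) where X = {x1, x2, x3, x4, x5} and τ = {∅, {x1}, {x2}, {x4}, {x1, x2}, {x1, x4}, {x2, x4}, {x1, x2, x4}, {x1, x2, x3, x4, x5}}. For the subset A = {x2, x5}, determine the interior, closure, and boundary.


int(A) = {x2}, cl(A) = {x2, x3, x5}, ∂A = {x3, x5}.

Closed sets in (X, τ) are complements of opens:
  closed(X, τ) = {∅, {x3, x5}, {x1, x3, x5}, {x2, x3, x5}, {x3, x4, x5}, {x1, x2, x3, x5}, {x1, x3, x4, x5}, {x2, x3, x4, x5}, {x1, x2, x3, x4, x5}}.
int(A) = ⋃ {U ∈ τ : U ⊆ A}. Opens contained in A: ∅, {x2}.
Taking the union of these: int(A) = {x2}.
cl(A) = ⋂ {C closed : A ⊆ C}. Closed sets containing A: {x2, x3, x5}, {x1, x2, x3, x5}, {x2, x3, x4, x5}, {x1, x2, x3, x4, x5}.
Intersecting these: cl(A) = {x2, x3, x5}.
∂A = cl(A) ∖ int(A) = {x2, x3, x5} ∖ {x2} = {x3, x5}.


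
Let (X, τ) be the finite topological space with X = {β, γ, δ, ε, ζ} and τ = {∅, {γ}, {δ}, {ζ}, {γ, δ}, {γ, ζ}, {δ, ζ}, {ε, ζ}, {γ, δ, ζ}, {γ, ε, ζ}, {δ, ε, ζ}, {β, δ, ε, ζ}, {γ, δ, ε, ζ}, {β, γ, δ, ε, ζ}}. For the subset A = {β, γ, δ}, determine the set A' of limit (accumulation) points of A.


A' = {β}

For each x ∈ X, list the open sets U ∈ τ with x ∈ U, then check whether U ∩ (A ∖ {x}) ≠ ∅ for every such U.
  x = β: opens ∋ x are {β, δ, ε, ζ}, {β, γ, δ, ε, ζ}; each meets A ∖ {β}, so x IS a limit point.
  x = γ: open {γ} ∋ x has {γ} ∩ (A ∖ {γ}) = ∅, so x is NOT a limit point.
  x = δ: open {δ} ∋ x has {δ} ∩ (A ∖ {δ}) = ∅, so x is NOT a limit point.
  x = ε: open {ε, ζ} ∋ x has {ε, ζ} ∩ (A ∖ {ε}) = ∅, so x is NOT a limit point.
  x = ζ: open {ζ} ∋ x has {ζ} ∩ (A ∖ {ζ}) = ∅, so x is NOT a limit point.
Collecting: A' = {β}.


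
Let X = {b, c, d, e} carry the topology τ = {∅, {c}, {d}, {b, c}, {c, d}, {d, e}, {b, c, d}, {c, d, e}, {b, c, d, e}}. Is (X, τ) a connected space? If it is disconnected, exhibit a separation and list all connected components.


(X, τ) is disconnected; components = [{b, c}, {d, e}].

Find clopen sets (U ∈ τ with X ∖ U ∈ τ):
  U = ∅, X ∖ U = {b, c, d, e} — both open, so U is clopen.
  U = {b, c}, X ∖ U = {d, e} — both open, so U is clopen.
  U = {d, e}, X ∖ U = {b, c} — both open, so U is clopen.
  U = {b, c, d, e}, X ∖ U = ∅ — both open, so U is clopen.
Nontrivial clopen(s) exist: e.g. {d, e}. So (X, τ) is disconnected.
Compute connected components by grouping points that agree on all clopens:
  component: {b, c}
  component: {d, e}
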